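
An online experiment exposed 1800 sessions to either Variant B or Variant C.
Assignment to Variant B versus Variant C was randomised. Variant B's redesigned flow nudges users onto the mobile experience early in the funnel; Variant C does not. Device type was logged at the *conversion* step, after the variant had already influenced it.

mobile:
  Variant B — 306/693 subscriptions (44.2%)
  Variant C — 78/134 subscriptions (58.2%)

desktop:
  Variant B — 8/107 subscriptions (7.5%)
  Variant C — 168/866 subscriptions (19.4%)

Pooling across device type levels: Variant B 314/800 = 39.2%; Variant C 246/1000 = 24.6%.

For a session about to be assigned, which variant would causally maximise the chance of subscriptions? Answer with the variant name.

The device type-specific comparison favours Variant C throughout, but the pooled figures favour Variant B. The question is whether to condition on device type.
Because the variant influences device type, device type is a post-treatment mediator, not a confounder. Stratifying on it would bias the estimate; the causal effect is the crude pooled difference.
Pooled: Variant B 39.2% vs Variant C 24.6%; Variant B is higher overall.

Variant B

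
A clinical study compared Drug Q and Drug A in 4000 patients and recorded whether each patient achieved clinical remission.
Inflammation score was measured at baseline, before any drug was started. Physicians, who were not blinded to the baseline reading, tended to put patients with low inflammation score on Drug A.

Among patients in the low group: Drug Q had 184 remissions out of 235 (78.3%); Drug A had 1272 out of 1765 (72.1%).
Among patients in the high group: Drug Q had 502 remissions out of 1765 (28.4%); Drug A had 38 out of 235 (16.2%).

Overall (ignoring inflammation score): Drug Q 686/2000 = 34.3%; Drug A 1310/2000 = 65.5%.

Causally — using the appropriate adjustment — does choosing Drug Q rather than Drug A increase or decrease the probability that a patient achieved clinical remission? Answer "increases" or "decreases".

increases

Since inflammation score is a pre-existing factor (not a product of the drug) and it affects the outcome on its own, it is a confounder. The stratified rates, not the pooled rate, identify the causal effect.
Within each level — low: 78.3% vs 72.1%; high: 28.4% vs 16.2% — Drug Q is higher every time.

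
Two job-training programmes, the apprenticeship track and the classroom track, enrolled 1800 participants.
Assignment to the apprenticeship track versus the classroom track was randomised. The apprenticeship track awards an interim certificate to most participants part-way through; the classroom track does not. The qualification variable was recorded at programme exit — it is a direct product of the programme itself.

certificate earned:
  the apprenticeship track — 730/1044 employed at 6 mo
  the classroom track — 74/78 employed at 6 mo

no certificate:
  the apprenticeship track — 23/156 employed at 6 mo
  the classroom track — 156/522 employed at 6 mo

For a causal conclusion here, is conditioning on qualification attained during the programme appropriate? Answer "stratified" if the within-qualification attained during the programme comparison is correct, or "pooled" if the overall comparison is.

pooled

The distribution of qualification attained during the programme is itself part of what the programme does — it is an intermediate outcome. Holding it fixed would remove that part of the effect; the total effect is the pooled difference.
Pooled: the apprenticeship track 62.7% vs the classroom track 38.3%; the apprenticeship track is higher overall.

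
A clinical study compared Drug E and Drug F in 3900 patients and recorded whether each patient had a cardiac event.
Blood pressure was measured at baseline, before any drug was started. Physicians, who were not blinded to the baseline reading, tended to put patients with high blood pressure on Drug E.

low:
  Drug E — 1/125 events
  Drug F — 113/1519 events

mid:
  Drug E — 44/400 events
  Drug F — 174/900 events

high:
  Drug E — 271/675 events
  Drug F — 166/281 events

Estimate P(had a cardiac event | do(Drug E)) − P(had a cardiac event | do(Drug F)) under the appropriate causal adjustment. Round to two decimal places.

-0.10

The imbalance in blood pressure arose from how patients were allocated, not from anything the drug did; and blood pressure independently affects the outcome. The pooled gap is confounded — condition on blood pressure.
Adjusting over the population distribution of blood pressure: 0.422·(0.008−0.074) + 0.333·(0.110−0.193) + 0.245·(0.401−0.591) = -0.102.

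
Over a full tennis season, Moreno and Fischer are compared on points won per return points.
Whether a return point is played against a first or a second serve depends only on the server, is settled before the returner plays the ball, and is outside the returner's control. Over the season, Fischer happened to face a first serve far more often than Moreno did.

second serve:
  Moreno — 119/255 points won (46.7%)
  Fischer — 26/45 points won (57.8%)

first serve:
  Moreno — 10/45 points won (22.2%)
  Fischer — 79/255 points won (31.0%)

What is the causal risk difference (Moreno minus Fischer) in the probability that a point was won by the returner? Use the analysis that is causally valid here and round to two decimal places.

Within every serve type level Fischer has the higher rate, yet pooled Moreno does — Simpson's reversal.
Here serve type is a common cause — it drives both which player a case falls under and the outcome. The crude comparison mixes populations; the stratum-specific rates are the causally relevant ones.
Adjusting over the population distribution of serve type: 0.500·(0.467−0.578) + 0.500·(0.222−0.310) = -0.099.

-0.10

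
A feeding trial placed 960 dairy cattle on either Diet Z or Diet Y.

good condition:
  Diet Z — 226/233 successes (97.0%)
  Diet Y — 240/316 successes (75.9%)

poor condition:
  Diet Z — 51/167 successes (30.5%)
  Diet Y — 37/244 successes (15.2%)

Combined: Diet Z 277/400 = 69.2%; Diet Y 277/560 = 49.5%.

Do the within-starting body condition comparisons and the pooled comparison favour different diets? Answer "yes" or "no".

Within each starting body condition level (good condition 97.0% vs 75.9%; poor condition 30.5% vs 15.2%), Diet Z has the higher rate every time. Pooled: 69.2% vs 49.5% — Diet Z has the higher rate overall. They agree.

no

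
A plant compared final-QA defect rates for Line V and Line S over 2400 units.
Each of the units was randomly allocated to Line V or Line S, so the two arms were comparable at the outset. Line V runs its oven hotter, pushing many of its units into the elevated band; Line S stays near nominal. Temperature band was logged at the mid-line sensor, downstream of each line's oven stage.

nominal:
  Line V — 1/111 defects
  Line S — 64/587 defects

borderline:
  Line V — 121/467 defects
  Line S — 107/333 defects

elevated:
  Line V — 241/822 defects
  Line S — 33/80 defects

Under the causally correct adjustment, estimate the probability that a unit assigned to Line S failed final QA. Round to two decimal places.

0.20

Because the line influences in-process temperature band, in-process temperature band is a post-treatment mediator, not a confounder. Stratifying on it would bias the estimate; the causal effect is the crude pooled difference.
So P(outcome | do(Line S)) is just the pooled rate for Line S: 204/1000 = 0.204.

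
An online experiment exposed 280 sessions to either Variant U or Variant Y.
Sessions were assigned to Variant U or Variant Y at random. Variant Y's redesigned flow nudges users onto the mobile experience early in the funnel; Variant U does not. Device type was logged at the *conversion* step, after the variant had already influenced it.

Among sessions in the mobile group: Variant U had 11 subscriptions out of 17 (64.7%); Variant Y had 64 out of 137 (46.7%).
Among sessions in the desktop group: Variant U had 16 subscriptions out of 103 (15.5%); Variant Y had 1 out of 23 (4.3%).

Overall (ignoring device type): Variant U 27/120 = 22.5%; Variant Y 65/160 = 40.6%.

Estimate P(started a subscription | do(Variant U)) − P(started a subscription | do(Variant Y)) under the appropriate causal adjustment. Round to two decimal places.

-0.18

Device type lies on the pathway variant → device type → outcome, so adjusting for it blocks the indirect effect. For the total causal effect of variant, use the unadjusted pooled rates.
The causal difference is the pooled difference: 0.225 − 0.406 = -0.181.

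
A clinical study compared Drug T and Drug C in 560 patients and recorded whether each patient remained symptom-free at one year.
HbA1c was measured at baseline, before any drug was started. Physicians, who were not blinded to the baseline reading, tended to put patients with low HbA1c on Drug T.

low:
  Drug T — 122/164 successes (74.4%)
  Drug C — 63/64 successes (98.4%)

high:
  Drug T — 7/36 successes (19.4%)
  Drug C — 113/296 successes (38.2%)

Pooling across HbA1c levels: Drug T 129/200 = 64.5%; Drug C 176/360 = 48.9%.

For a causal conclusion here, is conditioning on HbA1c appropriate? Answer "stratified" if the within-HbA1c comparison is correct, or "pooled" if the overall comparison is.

The stratified and pooled comparisons disagree (Drug C wins within each HbA1c; Drug T wins overall), so the answer turns on the causal role of HbA1c.
Nothing the drug does changes HbA1c; the imbalance is an allocation artefact. With HbA1c also predicting the outcome, the pooled figure is confounded, and the within-stratum comparison is the causal one.
Within each level — low: 74.4% vs 98.4%; high: 19.4% vs 38.2% — Drug C is higher every time.

stratified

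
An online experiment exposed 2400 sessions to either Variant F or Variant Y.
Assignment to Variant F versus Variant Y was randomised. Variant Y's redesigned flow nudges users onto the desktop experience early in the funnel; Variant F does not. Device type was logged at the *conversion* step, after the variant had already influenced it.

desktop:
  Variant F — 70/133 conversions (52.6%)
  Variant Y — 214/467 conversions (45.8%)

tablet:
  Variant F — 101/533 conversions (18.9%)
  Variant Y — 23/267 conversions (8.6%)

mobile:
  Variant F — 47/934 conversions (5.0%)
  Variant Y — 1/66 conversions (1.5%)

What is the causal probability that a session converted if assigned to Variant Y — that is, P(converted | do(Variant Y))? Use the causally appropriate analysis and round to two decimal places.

0.30

Device type here is a post-treatment variable shaped by the variant; conditioning on it would introduce bias rather than remove it. The overall comparison is the causal one.
So P(outcome | do(Variant Y)) is just the pooled rate for Variant Y: 238/800 = 0.297.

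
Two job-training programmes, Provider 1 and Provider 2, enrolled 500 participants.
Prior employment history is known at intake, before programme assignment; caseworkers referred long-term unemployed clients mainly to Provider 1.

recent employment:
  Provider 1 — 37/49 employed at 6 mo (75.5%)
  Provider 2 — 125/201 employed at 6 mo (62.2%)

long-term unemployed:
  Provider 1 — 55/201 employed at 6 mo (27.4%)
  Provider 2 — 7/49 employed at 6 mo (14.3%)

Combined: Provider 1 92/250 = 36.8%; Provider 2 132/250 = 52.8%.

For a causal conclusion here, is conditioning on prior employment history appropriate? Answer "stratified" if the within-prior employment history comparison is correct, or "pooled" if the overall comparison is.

stratified

The stratified and pooled comparisons disagree (Provider 1 wins within each prior employment history; Provider 2 wins overall), so the answer turns on the causal role of prior employment history.
Prior employment history satisfies the back-door criterion: it is not a descendant of the programme, and it blocks the spurious path from programme to outcome. Adjusting for it (i.e., using the within-prior employment history rates) gives the causal effect.
Within each level — recent employment: 75.5% vs 62.2%; long-term unemployed: 27.4% vs 14.3% — Provider 1 is higher every time.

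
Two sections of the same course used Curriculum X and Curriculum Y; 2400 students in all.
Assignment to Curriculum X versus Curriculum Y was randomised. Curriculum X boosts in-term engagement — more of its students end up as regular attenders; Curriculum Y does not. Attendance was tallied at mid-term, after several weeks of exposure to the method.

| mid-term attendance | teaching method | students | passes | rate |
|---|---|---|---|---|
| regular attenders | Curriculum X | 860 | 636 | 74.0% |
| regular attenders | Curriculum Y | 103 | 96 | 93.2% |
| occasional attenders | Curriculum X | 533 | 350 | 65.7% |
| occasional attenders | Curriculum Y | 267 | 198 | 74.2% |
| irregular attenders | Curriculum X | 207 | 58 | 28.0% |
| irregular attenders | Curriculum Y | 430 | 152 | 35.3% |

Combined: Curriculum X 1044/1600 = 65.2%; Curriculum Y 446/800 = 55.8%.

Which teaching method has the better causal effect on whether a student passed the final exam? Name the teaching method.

Curriculum X

The stratified and pooled comparisons disagree (Curriculum Y wins within each mid-term attendance; Curriculum X wins overall), so the answer turns on the causal role of mid-term attendance.
Mid-term attendance is recorded after the teaching method and is itself shifted by it — it sits on the causal path from teaching method to outcome. Conditioning on a mediator would strip out part of the effect we want; the pooled comparison gives the total causal effect.
Pooled: Curriculum X 65.2% vs Curriculum Y 55.8%; Curriculum X is higher overall.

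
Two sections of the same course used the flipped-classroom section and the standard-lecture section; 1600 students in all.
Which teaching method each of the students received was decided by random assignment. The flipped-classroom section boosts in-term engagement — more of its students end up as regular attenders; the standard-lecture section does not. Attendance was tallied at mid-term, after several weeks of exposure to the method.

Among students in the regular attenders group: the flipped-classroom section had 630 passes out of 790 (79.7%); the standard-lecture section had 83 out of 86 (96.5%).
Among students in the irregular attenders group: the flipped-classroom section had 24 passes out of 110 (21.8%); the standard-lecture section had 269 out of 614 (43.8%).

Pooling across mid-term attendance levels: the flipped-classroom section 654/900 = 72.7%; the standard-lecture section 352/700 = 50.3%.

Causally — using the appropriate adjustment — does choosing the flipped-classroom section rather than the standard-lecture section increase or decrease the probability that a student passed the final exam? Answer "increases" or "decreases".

the standard-lecture section is higher inside every mid-term attendance stratum but the flipped-classroom section is higher in aggregate. Whether to stratify depends on how mid-term attendance relates to the teaching method.
Mid-term attendance lies on the pathway teaching method → mid-term attendance → outcome, so adjusting for it blocks the indirect effect. For the total causal effect of teaching method, use the unadjusted pooled rates.
Pooled: the flipped-classroom section 72.7% vs the standard-lecture section 50.3%; the flipped-classroom section is higher overall.

increases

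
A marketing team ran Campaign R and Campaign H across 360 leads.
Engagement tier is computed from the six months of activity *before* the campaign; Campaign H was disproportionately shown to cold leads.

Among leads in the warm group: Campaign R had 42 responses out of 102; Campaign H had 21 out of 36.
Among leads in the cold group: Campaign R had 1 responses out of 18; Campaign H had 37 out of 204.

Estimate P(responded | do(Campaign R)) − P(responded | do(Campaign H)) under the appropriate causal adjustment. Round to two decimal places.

-0.14

Here engagement tier is a common cause — it drives both which campaign a case falls under and the outcome. The crude comparison mixes populations; the stratum-specific rates are the causally relevant ones.
Adjusting over the population distribution of engagement tier: 0.383·(0.412−0.583) + 0.617·(0.056−0.181) = -0.143.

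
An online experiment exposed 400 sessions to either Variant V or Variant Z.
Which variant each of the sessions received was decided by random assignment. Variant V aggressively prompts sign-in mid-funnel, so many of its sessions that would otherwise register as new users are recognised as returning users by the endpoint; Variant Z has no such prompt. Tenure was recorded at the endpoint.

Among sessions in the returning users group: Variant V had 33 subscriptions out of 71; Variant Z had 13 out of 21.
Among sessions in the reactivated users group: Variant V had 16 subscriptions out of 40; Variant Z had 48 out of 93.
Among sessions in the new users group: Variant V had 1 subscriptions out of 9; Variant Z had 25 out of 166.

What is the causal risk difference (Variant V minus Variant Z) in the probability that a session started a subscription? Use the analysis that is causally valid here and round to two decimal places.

+0.11

The user tenure-specific comparison favours Variant Z throughout, but the pooled figures favour Variant V. The question is whether to condition on user tenure.
User tenure is downstream of the variant. One should not condition on a consequence of treatment, so the overall rates are the right comparison.
The causal difference is the pooled difference: 0.417 − 0.307 = +0.110.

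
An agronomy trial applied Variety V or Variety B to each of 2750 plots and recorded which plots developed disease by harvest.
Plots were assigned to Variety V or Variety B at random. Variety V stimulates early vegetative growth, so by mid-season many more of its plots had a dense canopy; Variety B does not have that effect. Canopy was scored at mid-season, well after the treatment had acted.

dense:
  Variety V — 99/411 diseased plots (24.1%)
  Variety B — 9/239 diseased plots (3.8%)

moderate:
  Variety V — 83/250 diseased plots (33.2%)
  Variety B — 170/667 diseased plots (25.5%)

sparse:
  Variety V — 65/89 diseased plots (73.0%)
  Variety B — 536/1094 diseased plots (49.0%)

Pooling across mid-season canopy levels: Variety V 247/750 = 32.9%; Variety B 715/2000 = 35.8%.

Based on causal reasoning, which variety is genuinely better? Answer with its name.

The stratified and pooled comparisons disagree (Variety B wins within each mid-season canopy; Variety V wins overall), so the answer turns on the causal role of mid-season canopy.
Because the variety influences mid-season canopy, mid-season canopy is a post-treatment mediator, not a confounder. Stratifying on it would bias the estimate; the causal effect is the crude pooled difference.
Pooled: Variety V 32.9% vs Variety B 35.8%; Variety V is lower overall.

Variety V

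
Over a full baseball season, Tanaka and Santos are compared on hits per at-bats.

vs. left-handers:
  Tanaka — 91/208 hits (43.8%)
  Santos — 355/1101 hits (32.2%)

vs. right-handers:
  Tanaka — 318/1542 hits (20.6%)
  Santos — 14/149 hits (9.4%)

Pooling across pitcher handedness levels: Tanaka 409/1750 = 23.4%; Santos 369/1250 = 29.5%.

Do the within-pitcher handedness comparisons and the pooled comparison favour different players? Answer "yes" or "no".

yes

Within each pitcher handedness level (vs. left-handers 43.8% vs 32.2%; vs. right-handers 20.6% vs 9.4%), Tanaka has the higher rate every time. Pooled: 23.4% vs 29.5% — Santos has the higher rate overall. The two comparisons disagree.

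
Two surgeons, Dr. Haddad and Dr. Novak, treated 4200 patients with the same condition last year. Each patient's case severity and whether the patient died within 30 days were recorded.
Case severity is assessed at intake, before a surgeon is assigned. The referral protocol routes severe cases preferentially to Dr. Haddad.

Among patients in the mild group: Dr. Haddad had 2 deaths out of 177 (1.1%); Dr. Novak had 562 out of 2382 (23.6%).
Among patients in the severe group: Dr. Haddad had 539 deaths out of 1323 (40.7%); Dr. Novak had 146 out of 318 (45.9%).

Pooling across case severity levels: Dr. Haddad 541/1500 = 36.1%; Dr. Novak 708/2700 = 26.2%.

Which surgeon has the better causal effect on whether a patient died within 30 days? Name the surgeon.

Dr. Haddad

Dr. Haddad is lower inside every case severity stratum but Dr. Novak is lower in aggregate. Whether to stratify depends on how case severity relates to the surgeon.
Case severity satisfies the back-door criterion: it is not a descendant of the surgeon, and it blocks the spurious path from surgeon to outcome. Adjusting for it (i.e., using the within-case severity rates) gives the causal effect.
Within each level — mild: 1.1% vs 23.6%; severe: 40.7% vs 45.9% — Dr. Haddad is lower every time.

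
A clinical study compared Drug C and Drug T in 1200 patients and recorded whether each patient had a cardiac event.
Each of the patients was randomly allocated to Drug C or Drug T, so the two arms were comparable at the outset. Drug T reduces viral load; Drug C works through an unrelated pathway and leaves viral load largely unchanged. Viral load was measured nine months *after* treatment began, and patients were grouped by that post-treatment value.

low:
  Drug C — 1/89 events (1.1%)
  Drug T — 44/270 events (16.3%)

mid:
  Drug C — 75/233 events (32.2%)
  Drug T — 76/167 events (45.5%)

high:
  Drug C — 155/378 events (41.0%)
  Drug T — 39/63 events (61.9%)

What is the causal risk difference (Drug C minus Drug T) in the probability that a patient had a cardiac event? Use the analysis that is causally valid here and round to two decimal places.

+0.01

Within every viral load level Drug C has the lower rate, yet pooled Drug T does — Simpson's reversal.
Viral load is downstream of the drug. One should not condition on a consequence of treatment, so the overall rates are the right comparison.
The causal difference is the pooled difference: 0.330 − 0.318 = +0.012.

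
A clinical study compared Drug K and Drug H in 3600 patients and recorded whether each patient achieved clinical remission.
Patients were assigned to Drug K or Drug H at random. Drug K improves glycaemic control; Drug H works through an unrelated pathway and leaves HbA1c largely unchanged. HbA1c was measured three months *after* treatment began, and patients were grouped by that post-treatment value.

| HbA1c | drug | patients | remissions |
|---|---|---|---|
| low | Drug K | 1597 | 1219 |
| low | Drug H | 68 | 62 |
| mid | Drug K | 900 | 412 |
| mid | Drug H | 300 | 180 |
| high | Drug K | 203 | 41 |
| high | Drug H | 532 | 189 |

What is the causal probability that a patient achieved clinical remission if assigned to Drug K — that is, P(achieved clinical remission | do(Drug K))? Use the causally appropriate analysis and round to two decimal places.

0.62

The HbA1c-specific comparison favours Drug H throughout, but the pooled figures favour Drug K. The question is whether to condition on HbA1c.
HbA1c is recorded after the drug and is itself shifted by it — it sits on the causal path from drug to outcome. Conditioning on a mediator would strip out part of the effect we want; the pooled comparison gives the total causal effect.
So P(outcome | do(Drug K)) is just the pooled rate for Drug K: 1672/2700 = 0.619.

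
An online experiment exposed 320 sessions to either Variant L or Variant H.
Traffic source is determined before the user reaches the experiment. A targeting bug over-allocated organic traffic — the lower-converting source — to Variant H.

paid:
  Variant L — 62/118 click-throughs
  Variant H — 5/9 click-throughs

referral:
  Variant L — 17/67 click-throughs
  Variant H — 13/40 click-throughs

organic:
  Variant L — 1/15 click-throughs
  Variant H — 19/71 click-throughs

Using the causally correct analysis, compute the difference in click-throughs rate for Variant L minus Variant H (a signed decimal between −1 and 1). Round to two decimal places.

-0.09

Within every traffic source level Variant H has the higher rate, yet pooled Variant L does — Simpson's reversal.
Traffic source satisfies the back-door criterion: it is not a descendant of the variant, and it blocks the spurious path from variant to outcome. Adjusting for it (i.e., using the within-traffic source rates) gives the causal effect.
Adjusting over the population distribution of traffic source: 0.397·(0.525−0.556) + 0.334·(0.254−0.325) + 0.269·(0.067−0.268) = -0.090.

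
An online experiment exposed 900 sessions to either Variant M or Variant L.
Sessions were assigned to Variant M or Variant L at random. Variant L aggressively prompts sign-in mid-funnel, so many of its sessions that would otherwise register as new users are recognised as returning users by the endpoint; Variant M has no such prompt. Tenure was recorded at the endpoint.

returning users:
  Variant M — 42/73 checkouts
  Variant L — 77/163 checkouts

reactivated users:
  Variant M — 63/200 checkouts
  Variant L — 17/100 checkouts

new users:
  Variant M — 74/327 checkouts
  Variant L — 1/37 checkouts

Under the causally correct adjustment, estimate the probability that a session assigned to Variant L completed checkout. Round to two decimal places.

0.32

The stratified and pooled comparisons disagree (Variant M wins within each user tenure; Variant L wins overall), so the answer turns on the causal role of user tenure.
Stratifying would compare variants among sessions the variants themselves sorted into user tenure groups — a form of selection on an intermediate. The unconditioned pooled rates give the total causal effect.
So P(outcome | do(Variant L)) is just the pooled rate for Variant L: 95/300 = 0.317.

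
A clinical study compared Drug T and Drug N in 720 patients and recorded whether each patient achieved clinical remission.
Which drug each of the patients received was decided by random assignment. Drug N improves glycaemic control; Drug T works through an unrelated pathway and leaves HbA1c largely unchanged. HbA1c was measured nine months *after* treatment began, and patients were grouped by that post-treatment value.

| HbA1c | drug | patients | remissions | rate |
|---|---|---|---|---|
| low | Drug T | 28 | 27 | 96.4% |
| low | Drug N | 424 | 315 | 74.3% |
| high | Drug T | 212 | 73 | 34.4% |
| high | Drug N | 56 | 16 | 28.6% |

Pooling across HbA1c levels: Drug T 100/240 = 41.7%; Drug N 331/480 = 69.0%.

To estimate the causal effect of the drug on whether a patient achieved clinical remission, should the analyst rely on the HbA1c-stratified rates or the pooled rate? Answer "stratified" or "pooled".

pooled

Drug T is higher inside every HbA1c stratum but Drug N is higher in aggregate. Whether to stratify depends on how HbA1c relates to the drug.
HbA1c is downstream of the drug. One should not condition on a consequence of treatment, so the overall rates are the right comparison.
Pooled: Drug T 41.7% vs Drug N 69.0%; Drug N is higher overall.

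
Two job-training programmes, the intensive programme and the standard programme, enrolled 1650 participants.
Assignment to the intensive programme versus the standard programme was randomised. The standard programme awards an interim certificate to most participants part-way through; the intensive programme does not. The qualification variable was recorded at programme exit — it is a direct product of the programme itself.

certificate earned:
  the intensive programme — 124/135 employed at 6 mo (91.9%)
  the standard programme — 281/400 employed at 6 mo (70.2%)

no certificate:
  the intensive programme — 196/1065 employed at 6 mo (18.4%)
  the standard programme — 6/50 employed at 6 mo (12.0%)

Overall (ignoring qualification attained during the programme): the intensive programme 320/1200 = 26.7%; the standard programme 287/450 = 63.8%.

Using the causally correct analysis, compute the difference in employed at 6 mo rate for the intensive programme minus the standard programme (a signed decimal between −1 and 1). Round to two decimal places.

Because the programme influences qualification attained during the programme, qualification attained during the programme is a post-treatment mediator, not a confounder. Stratifying on it would bias the estimate; the causal effect is the crude pooled difference.
The causal difference is the pooled difference: 0.267 − 0.638 = -0.371.

-0.37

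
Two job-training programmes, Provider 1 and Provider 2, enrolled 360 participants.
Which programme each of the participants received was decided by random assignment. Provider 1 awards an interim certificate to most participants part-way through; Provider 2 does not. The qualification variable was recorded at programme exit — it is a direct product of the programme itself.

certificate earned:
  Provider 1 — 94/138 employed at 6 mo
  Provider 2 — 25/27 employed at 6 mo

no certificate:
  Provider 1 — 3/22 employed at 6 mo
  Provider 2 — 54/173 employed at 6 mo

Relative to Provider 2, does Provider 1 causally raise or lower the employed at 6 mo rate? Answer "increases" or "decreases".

increases

Within every qualification attained during the programme level Provider 2 has the higher rate, yet pooled Provider 1 does — Simpson's reversal.
Qualification attained during the programme is downstream of the programme. One should not condition on a consequence of treatment, so the overall rates are the right comparison.
Pooled: Provider 1 60.6% vs Provider 2 39.5%; Provider 1 is higher overall.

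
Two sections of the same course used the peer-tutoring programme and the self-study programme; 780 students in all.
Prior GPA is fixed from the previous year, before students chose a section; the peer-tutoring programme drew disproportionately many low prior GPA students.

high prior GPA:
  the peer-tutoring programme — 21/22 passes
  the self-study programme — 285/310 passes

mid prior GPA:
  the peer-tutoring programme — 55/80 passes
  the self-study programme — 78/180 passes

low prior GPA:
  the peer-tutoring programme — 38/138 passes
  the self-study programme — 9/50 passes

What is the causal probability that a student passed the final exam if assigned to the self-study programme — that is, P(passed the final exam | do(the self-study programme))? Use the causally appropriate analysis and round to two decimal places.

Here prior GPA band is a common cause — it drives both which teaching method a case falls under and the outcome. The crude comparison mixes populations; the stratum-specific rates are the causally relevant ones.
Standardising the self-study programme to the population prior GPA band mix: 0.426·285/310 + 0.333·78/180 + 0.241·9/50 = 0.579.

0.58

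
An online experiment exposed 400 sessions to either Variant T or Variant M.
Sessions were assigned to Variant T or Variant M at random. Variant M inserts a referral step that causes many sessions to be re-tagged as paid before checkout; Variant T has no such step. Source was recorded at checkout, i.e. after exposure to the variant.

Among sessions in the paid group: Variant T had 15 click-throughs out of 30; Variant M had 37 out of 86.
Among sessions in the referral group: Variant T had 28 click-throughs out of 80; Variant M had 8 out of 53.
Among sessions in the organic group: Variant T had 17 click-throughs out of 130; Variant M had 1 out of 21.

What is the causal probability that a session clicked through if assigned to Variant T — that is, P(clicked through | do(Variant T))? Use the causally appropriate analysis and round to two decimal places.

0.25

The stratified and pooled comparisons disagree (Variant T wins within each traffic source; Variant M wins overall), so the answer turns on the causal role of traffic source.
The distribution of traffic source is itself part of what the variant does — it is an intermediate outcome. Holding it fixed would remove that part of the effect; the total effect is the pooled difference.
So P(outcome | do(Variant T)) is just the pooled rate for Variant T: 60/240 = 0.250.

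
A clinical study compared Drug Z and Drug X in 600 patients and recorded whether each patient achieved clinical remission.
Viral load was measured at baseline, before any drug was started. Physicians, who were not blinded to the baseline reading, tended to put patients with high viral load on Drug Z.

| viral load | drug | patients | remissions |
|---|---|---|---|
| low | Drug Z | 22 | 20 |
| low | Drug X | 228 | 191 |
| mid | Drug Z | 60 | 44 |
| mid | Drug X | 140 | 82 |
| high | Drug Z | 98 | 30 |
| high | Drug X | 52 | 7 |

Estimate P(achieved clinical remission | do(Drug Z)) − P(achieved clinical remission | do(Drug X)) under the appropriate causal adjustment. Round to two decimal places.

The stratified and pooled comparisons disagree (Drug Z wins within each viral load; Drug X wins overall), so the answer turns on the causal role of viral load.
Viral load satisfies the back-door criterion: it is not a descendant of the drug, and it blocks the spurious path from drug to outcome. Adjusting for it (i.e., using the within-viral load rates) gives the causal effect.
Adjusting over the population distribution of viral load: 0.417·(0.909−0.838) + 0.333·(0.733−0.586) + 0.250·(0.306−0.135) = +0.122.

+0.12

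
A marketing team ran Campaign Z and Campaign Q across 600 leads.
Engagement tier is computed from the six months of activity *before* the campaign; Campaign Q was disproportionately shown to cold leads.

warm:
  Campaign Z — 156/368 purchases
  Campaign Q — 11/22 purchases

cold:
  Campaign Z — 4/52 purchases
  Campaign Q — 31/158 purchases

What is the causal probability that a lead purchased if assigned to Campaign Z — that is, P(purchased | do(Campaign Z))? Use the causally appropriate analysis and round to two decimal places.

0.30

Nothing the campaign does changes engagement tier; the imbalance is an allocation artefact. With engagement tier also predicting the outcome, the pooled figure is confounded, and the within-stratum comparison is the causal one.
Standardising Campaign Z to the population engagement tier mix: 0.650·156/368 + 0.350·4/52 = 0.302.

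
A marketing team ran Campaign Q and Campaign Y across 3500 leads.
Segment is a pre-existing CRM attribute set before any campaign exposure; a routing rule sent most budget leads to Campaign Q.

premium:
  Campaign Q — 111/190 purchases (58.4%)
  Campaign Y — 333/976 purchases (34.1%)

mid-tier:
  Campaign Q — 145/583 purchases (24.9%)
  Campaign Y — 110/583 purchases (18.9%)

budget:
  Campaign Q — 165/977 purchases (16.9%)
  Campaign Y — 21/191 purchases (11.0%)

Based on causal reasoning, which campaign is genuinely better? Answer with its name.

Customer segment differs across campaigns for reasons unrelated to any effect of the campaign itself, and it separately predicts the outcome — a classic confounder. We must compare within customer segment levels.
Within each level — premium: 58.4% vs 34.1%; mid-tier: 24.9% vs 18.9%; budget: 16.9% vs 11.0% — Campaign Q is higher every time.

Campaign Q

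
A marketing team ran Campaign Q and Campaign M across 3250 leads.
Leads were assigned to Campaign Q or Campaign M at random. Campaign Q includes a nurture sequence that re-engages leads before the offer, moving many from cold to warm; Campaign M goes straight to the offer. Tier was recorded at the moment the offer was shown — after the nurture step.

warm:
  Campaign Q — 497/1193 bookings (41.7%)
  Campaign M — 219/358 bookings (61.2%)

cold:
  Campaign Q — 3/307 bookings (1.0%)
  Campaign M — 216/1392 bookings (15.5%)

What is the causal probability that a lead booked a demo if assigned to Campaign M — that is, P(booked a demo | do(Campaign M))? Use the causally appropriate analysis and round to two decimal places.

0.25

Campaign M is higher inside every engagement tier stratum but Campaign Q is higher in aggregate. Whether to stratify depends on how engagement tier relates to the campaign.
Stratifying would compare campaigns among leads the campaigns themselves sorted into engagement tier groups — a form of selection on an intermediate. The unconditioned pooled rates give the total causal effect.
So P(outcome | do(Campaign M)) is just the pooled rate for Campaign M: 435/1750 = 0.249.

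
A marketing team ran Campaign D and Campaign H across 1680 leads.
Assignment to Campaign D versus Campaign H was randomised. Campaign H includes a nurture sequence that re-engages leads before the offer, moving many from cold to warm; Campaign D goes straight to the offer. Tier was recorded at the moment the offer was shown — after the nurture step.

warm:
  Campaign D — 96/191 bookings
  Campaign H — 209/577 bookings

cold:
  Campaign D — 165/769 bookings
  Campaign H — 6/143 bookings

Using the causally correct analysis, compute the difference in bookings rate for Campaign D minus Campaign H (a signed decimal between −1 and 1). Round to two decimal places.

-0.03

Engagement tier lies on the pathway campaign → engagement tier → outcome, so adjusting for it blocks the indirect effect. For the total causal effect of campaign, use the unadjusted pooled rates.
The causal difference is the pooled difference: 0.272 − 0.299 = -0.027.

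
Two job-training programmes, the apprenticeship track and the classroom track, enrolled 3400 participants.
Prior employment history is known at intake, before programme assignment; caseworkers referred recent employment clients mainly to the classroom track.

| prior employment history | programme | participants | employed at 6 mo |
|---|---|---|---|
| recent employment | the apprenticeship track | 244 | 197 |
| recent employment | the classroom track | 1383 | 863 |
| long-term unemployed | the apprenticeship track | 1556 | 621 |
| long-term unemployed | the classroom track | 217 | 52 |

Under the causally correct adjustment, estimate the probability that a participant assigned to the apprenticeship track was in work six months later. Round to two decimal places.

0.59

Within every prior employment history level the apprenticeship track has the higher rate, yet pooled the classroom track does — Simpson's reversal.
Prior employment history differs across programmes for reasons unrelated to any effect of the programme itself, and it separately predicts the outcome — a classic confounder. We must compare within prior employment history levels.
Standardising the apprenticeship track to the population prior employment history mix: 0.479·197/244 + 0.521·621/1556 = 0.594.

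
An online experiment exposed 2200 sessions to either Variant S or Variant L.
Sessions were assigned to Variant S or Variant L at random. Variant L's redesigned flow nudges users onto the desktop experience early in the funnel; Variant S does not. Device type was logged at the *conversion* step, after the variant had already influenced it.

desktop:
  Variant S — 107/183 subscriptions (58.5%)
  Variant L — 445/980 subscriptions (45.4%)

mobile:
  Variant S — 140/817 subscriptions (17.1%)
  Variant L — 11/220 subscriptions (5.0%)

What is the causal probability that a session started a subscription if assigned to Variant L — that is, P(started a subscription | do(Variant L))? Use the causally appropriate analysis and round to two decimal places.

0.38

Variant S is higher inside every device type stratum but Variant L is higher in aggregate. Whether to stratify depends on how device type relates to the variant.
Device type lies on the pathway variant → device type → outcome, so adjusting for it blocks the indirect effect. For the total causal effect of variant, use the unadjusted pooled rates.
So P(outcome | do(Variant L)) is just the pooled rate for Variant L: 456/1200 = 0.380.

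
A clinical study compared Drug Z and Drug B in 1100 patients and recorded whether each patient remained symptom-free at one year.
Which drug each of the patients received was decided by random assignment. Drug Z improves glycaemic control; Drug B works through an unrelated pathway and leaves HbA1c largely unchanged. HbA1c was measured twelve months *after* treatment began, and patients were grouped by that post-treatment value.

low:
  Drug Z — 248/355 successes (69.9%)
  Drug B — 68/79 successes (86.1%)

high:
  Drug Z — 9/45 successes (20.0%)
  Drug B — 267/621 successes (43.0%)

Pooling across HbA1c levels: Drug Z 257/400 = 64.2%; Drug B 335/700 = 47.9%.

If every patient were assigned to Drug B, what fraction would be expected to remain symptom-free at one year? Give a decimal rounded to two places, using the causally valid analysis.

0.48

The stratified and pooled comparisons disagree (Drug B wins within each HbA1c; Drug Z wins overall), so the answer turns on the causal role of HbA1c.
HbA1c here is a post-treatment variable shaped by the drug; conditioning on it would introduce bias rather than remove it. The overall comparison is the causal one.
So P(outcome | do(Drug B)) is just the pooled rate for Drug B: 335/700 = 0.479.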